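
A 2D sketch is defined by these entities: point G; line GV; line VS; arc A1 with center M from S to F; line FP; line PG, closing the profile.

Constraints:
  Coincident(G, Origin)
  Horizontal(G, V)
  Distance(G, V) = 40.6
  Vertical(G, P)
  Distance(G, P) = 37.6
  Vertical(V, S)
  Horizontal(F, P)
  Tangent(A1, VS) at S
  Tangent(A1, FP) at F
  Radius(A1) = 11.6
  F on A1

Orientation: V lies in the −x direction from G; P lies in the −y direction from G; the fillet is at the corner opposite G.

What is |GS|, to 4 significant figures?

48.21

G is at the origin; G and V share the same y with |GV| = 40.6 and V on the −x side, so V = (-40.60, 0.000). G and P share the same x with |GP| = 37.6 and P on the −y side, so P = (0.000, -37.60). The virtual corner opposite G is at (-40.60, -37.60). A1 meets VS tangentially, so MS is at right angles to VS and tangency of A1 to FP means the radius MF is perpendicular to FP, with radius 11.6, so the center M sits 11.6 in from both sides at M = (-29.00, -26.00). That places the tangent points at S = (-40.60, -26.00) on VS and F = (-29.00, -37.60) on FP. Then |GS| = |S − G| = 48.21.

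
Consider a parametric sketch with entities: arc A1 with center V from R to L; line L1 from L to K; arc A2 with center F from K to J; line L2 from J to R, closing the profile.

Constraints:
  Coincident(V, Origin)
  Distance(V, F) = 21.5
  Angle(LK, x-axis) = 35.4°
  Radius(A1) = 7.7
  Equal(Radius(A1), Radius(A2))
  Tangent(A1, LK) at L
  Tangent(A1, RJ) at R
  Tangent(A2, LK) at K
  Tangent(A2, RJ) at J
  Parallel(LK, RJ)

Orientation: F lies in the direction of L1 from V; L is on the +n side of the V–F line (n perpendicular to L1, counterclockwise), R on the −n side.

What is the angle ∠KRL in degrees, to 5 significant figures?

54.387°

The slot axis is L1's direction at 35.4°, so u = (cos 35.4°, sin 35.4°) = (0.81513, 0.57928) and n = (−sin 35.4°, cos 35.4°) = (-0.57928, 0.81513). V is at the origin and F lies 21.5 along u from V, so F = 21.5·u = (17.525, 12.455). Tangency of A1 to both parallel lines with radius 7.7 puts L and R at V ± 7.7·n: L = (-4.4605, 6.2765), R = (4.4605, -6.2765). Equal radii place K and J the same way about F: K = F + 7.7·n = (13.065, 18.731), J = F − 7.7·n = (21.986, 6.1781). Then cos ∠KRL = RK·RL / (|RK||RL|), giving 54.387°.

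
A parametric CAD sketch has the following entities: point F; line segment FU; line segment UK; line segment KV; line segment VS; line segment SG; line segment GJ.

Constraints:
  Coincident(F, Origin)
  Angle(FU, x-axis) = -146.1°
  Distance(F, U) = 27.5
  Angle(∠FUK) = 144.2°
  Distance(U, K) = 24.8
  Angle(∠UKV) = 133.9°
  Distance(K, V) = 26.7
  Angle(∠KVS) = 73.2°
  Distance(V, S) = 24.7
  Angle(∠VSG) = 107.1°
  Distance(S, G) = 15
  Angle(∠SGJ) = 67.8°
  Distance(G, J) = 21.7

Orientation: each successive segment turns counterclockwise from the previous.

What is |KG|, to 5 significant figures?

24.159

∠KVS = 73.2° gives VS at 42.600° from the x-axis; with |VS| = 24.7, S = (-1.6271, -45.917). ∠VSG = 107.1° gives SG at 115.50° from the x-axis; with |SG| = 15.0, G = (-8.0847, -32.379). Then |KG| = |G − K| = 24.159.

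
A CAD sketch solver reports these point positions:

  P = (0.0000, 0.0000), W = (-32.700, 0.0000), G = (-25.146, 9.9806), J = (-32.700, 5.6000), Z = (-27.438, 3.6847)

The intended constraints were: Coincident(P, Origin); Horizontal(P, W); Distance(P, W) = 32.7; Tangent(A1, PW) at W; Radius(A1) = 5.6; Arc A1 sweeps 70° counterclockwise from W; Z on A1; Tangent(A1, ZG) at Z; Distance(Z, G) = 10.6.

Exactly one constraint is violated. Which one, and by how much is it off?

Distance(Z, G) = 10.6 — off by 3.90.

P = (0.00, 0.00) ✓; P.y = 0.00, W.y = 0.00 ✓; |PW| = 32.70 ✓; ∠(JW, WP) = 90.00° ✓; |JW| = 5.600 ✓; bearing(J→Z) − bearing(J→W) = 70.00° ✓; |JZ| = 5.600 ✓; ∠(JZ, ZG) = 90.00° ✓; |ZG| = 6.700 ✗.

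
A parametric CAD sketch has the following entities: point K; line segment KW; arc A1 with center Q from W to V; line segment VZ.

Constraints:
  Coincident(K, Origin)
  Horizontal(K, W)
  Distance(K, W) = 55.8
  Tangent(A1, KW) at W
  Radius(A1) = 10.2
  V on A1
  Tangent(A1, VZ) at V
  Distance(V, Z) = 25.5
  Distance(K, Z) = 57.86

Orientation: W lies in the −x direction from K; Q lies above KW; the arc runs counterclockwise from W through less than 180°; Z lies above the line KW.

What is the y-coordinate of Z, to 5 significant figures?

35.680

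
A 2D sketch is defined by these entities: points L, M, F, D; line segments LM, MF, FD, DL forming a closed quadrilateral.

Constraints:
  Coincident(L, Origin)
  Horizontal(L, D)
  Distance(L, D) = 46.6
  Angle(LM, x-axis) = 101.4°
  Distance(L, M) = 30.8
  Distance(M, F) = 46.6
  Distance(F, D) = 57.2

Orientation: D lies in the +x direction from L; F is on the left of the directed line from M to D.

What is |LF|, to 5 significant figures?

64.623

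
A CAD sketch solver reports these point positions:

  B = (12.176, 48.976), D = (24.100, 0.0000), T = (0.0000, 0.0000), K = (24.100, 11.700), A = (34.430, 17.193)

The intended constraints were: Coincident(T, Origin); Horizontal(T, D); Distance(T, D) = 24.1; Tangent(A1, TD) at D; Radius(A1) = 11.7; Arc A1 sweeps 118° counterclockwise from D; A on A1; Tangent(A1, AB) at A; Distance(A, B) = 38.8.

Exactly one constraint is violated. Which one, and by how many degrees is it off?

Tangent(A1, AB) at A — off by 7.00°.

T = (0.00, 0.00) ✓; T.y = 0.00, D.y = 0.00 ✓; |TD| = 24.10 ✓; ∠(KD, DT) = 90.00° ✓; |KD| = 11.70 ✓; bearing(K→A) − bearing(K→D) = 118.0° ✓; |KA| = 11.70 ✓; ∠(KA, AB) = 83.00° ✗; |AB| = 38.80 ✓.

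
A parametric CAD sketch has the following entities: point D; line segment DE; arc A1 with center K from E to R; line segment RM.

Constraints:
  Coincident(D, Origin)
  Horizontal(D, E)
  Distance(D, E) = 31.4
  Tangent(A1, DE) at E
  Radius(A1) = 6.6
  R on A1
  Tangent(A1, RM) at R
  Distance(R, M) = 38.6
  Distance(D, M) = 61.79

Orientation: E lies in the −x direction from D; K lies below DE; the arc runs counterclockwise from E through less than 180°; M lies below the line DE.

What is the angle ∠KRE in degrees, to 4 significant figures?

49.19°

D is at the origin; DE is horizontal with |DE| = 31.4 and E on the −x side, so E = (-31.40, 0.000). A1 meets DE tangentially, so KE is at right angles to DE, so K = E + (0, -6.6) = (-31.40, -6.600). Since KR ⟂ RM (tangency), |KM| = √(6.6² + 38.6²) = 39.16 regardless of where R sits on A1. So M lies on both circle(D, 61.79) and circle(K, 39.16); the below-DE intersection is M = (-43.56, -43.82). R is the foot of the tangent from M: R = (-37.93, -5.637).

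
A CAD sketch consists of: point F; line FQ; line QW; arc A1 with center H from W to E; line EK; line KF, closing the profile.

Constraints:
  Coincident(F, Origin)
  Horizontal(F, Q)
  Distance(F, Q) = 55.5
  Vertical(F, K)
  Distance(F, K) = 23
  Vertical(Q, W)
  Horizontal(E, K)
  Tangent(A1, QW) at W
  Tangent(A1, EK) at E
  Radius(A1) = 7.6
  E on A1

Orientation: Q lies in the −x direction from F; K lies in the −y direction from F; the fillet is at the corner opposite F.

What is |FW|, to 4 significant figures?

57.60

F is at the origin; FQ is horizontal with |FQ| = 55.5 and Q on the −x side, so Q = (-55.50, 0.000). FK is vertical with |FK| = 23.0 and K on the −y side, so K = (0.000, -23.00). The virtual corner opposite F is at (-55.50, -23.00). The tangent condition forces HW to be normal to QW and the tangent condition forces HE to be normal to EK, with radius 7.6, so the center H sits 7.6 in from both sides at H = (-47.90, -15.40). That places the tangent points at W = (-55.50, -15.40) on QW and E = (-47.90, -23.00) on EK. Then |FW| = |W − F| = 57.60.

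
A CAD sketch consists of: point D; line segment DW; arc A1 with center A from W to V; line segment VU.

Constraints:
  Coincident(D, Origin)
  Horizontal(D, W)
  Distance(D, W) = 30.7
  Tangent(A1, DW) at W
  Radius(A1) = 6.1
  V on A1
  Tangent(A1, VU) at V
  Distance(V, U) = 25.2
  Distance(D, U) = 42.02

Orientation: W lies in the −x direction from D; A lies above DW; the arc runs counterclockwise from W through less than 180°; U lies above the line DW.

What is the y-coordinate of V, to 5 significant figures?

6.7786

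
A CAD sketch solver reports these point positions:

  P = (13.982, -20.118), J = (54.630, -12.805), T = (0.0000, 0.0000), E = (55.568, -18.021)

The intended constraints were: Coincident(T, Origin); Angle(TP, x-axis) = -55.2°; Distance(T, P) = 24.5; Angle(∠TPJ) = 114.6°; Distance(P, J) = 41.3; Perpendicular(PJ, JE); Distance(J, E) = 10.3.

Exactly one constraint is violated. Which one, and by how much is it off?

Distance(J, E) = 10.3 — off by 5.00.

T = (0.00, 0.00) ✓; TP at -55.20° ✓; |TP| = 24.50 ✓; ∠TPJ = 114.6° ✓; |PJ| = 41.30 ✓; ∠(PJ, JE) = 90.00° ✓; |JE| = 5.300 ✗.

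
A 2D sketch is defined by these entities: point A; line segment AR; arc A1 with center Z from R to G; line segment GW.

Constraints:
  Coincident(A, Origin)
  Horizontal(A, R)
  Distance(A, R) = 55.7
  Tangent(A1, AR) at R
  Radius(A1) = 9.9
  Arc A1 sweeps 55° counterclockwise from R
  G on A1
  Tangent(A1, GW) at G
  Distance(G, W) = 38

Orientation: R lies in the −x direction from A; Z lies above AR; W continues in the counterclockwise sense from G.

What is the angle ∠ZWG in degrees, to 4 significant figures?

14.60°

On A1, R sits at bearing -90° from Z; a 55° counterclockwise sweep puts G at bearing -35°, so G = Z + 9.9·(cos -35°, sin -35°) = (-47.59, 4.222). Since A1 is tangent to GW there, ZG ⟂ GW, so GW runs along (−sin -35°, cos -35°); with |GW| = 38.0, W = (-25.79, 35.35). Then cos ∠ZWG = WZ·WG / (|WZ||WG|), giving 14.60°.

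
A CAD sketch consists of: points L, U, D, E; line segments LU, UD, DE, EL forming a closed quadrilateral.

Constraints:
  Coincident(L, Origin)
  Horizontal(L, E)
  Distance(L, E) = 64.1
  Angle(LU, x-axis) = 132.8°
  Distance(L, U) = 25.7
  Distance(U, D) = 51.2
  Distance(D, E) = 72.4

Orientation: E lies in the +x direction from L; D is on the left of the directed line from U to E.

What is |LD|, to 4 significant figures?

58.63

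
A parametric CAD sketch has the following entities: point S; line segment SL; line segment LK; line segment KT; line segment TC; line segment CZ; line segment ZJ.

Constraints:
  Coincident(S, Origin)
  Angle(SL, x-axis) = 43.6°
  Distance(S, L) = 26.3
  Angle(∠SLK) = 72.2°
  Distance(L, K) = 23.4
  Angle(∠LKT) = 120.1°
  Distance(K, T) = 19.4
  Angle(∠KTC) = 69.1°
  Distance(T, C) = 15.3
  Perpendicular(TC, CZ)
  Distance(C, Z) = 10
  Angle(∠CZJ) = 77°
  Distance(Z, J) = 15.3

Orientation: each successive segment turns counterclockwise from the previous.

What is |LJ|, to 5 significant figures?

33.348

The perpendicularity gives CZ at right angles to TC, so CZ runs at 52.200°; with |CZ| = 10.0, Z = (0.14286, 17.784). ∠CZJ = 77.0° gives ZJ at 155.20° from the x-axis; with |ZJ| = 15.3, J = (-13.746, 24.201). Then |LJ| = |J − L| = 33.348.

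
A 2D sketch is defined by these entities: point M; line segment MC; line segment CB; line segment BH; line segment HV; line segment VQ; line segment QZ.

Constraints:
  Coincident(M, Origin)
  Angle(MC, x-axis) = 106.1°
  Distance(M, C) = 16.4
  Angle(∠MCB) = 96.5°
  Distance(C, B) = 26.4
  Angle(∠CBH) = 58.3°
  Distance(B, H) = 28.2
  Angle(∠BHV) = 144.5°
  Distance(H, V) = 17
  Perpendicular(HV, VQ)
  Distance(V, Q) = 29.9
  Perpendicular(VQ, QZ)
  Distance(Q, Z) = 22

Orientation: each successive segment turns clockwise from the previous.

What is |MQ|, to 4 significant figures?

19.16

M is at the origin; MC runs at 106.1° with length 16.4, so C = (-4.548, 15.76). ∠MCB = 96.5° gives CB at 22.60° from the x-axis; with |CB| = 26.4, B = (19.82, 25.90). ∠CBH = 58.3° gives BH at -99.10° from the x-axis; with |BH| = 28.2, H = (15.36, -1.943). ∠BHV = 144.5° gives HV at -134.6° from the x-axis; with |HV| = 17.0, V = (3.428, -14.05). The perpendicularity gives VQ at right angles to HV, so VQ runs at 135.4°; with |VQ| = 29.9, Q = (-17.86, 6.947). Then |MQ| = |Q − M| = 19.16.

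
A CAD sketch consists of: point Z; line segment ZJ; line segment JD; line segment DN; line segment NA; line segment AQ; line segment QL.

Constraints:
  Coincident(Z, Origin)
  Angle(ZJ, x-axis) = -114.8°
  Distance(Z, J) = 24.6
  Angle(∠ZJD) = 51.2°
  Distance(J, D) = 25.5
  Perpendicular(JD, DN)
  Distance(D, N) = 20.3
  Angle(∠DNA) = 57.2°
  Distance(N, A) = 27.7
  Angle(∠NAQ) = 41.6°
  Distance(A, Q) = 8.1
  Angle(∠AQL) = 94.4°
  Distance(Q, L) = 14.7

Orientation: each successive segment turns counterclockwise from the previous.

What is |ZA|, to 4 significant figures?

19.15

JD ⟂ DN, so DN runs at 104.0°; with |DN| = 20.3, N = (9.513, 3.535). ∠DNA = 57.2° gives NA at -133.2° from the x-axis; with |NA| = 27.7, A = (-9.449, -16.66). Then |ZA| = |A − Z| = 19.15.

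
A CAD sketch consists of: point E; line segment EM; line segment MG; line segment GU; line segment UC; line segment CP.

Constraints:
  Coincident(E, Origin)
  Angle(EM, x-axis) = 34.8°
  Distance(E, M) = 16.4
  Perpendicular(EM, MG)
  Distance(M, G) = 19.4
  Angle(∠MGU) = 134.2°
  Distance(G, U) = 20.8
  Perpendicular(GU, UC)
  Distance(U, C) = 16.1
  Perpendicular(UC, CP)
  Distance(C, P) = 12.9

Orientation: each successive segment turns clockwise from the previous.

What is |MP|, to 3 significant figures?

21.5

E is at the origin; EM runs at 34.8° with length 16.4, so M = (13.5, 9.36). EM ⟂ MG, so MG runs at -55.2°; with |MG| = 19.4, G = (24.5, -6.57). ∠MGU = 134.2° gives GU at -101° from the x-axis; with |GU| = 20.8, U = (20.6, -27.0). GU ⟂ UC, so UC runs at 169°; with |UC| = 16.1, C = (4.77, -23.9). UC ⟂ CP, so CP runs at 79.0°; with |CP| = 12.9, P = (7.23, -11.3). Then |MP| = |P − M| = 21.5.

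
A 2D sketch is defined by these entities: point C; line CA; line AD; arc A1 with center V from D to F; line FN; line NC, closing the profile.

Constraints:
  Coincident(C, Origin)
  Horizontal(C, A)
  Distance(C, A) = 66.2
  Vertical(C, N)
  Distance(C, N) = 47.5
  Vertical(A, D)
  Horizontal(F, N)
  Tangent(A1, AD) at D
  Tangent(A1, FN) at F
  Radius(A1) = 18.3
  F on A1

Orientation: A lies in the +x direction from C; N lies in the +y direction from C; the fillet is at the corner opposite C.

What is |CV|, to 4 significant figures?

56.10

C and N share the same x with |CN| = 47.5 and N on the +y side, so N = (0.000, 47.50). The virtual corner opposite C is at (66.20, 47.50). Since A1 is tangent to AD there, VD ⟂ AD and the tangent condition forces VF to be normal to FN, with radius 18.3, so the center V sits 18.3 in from both sides at V = (47.90, 29.20). Then |CV| = |V − C| = 56.10.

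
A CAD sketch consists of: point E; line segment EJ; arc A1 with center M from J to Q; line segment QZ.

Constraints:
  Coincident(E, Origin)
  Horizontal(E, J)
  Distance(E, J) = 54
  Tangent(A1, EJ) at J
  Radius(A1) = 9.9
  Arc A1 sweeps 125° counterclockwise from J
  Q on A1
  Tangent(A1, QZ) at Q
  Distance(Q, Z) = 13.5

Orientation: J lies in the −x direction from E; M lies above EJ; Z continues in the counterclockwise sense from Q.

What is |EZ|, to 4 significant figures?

59.88

E is at the origin; EJ is horizontal with |EJ| = 54.0 and J on the −x side, so J = (-54.00, 0.000). The tangent condition forces MJ to be normal to EJ, so M = J + (0, 9.9) = (-54.00, 9.900). On A1, J sits at bearing -90° from M; a 125° counterclockwise sweep puts Q at bearing 35°, so Q = M + 9.9·(cos 35°, sin 35°) = (-45.89, 15.58). A1 meets QZ tangentially, so MQ is at right angles to QZ, so QZ runs along (−sin 35°, cos 35°); with |QZ| = 13.5, Z = (-53.63, 26.64). Then |EZ| = |Z − E| = 59.88.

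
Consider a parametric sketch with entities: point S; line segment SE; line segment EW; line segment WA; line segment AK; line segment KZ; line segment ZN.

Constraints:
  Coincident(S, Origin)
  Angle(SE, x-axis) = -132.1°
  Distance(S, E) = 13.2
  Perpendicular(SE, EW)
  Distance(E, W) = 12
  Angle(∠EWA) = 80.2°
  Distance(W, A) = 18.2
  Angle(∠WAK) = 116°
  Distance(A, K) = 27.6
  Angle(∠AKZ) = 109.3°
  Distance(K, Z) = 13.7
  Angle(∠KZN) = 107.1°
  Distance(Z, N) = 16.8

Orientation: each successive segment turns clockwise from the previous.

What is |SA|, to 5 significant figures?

10.083

SE is perpendicular to EW, so EW runs at 137.90°; with |EW| = 12.0, W = (-17.753, -1.7490). ∠EWA = 80.2° gives WA at 38.100° from the x-axis; with |WA| = 18.2, A = (-3.4311, 9.4811). Then |SA| = |A − S| = 10.083.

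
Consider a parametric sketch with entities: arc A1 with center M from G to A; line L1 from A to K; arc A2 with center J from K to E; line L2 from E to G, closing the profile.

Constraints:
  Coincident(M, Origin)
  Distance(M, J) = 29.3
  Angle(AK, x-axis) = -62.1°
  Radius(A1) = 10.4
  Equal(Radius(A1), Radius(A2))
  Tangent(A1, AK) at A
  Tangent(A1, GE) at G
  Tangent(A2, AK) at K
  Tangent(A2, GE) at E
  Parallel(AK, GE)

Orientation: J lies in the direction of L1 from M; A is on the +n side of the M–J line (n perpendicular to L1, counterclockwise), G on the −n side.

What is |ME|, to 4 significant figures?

31.09

The slot axis is L1's direction at -62.1°, so u = (cos -62.1°, sin -62.1°) = (0.4679, -0.8838) and n = (−sin -62.1°, cos -62.1°) = (0.8838, 0.4679). M is at the origin and J lies 29.3 along u from M, so J = 29.3·u = (13.71, -25.89). Tangency of A1 to both parallel lines with radius 10.4 puts A and G at M ± 10.4·n: A = (9.191, 4.866), G = (-9.191, -4.866). Equal radii place K and E the same way about J: K = J + 10.4·n = (22.90, -21.03), E = J − 10.4·n = (4.519, -30.76). Then |ME| = |E − M| = 31.09.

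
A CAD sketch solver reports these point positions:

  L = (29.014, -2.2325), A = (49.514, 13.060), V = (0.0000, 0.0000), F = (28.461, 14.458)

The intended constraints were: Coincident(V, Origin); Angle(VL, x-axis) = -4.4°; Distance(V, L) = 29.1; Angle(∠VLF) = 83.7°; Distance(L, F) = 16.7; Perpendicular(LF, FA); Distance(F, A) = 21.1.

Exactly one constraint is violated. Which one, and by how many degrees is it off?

Perpendicular(LF, FA) — off by 5.70°.

V = (0.00, 0.00) ✓; VL at -4.400° ✓; |VL| = 29.10 ✓; ∠VLF = 83.70° ✓; |LF| = 16.70 ✓; ∠(LF, FA) = 95.70° ✗; |FA| = 21.10 ✓.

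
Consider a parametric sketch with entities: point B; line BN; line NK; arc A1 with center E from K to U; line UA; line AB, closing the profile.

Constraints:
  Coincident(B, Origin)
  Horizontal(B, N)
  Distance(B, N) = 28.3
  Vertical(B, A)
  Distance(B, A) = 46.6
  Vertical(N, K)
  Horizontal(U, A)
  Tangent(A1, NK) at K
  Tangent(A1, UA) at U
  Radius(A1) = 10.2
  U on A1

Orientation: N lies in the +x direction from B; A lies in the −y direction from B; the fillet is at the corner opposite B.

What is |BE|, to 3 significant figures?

40.7

B is at the origin; BN is horizontal with |BN| = 28.3 and N on the +x side, so N = (28.3, 0.00). B and A share the same x with |BA| = 46.6 and A on the −y side, so A = (0.00, -46.6). The virtual corner opposite B is at (28.3, -46.6). Since A1 is tangent to NK there, EK ⟂ NK and the tangent condition forces EU to be normal to UA, with radius 10.2, so the center E sits 10.2 in from both sides at E = (18.1, -36.4). Then |BE| = |E − B| = 40.7.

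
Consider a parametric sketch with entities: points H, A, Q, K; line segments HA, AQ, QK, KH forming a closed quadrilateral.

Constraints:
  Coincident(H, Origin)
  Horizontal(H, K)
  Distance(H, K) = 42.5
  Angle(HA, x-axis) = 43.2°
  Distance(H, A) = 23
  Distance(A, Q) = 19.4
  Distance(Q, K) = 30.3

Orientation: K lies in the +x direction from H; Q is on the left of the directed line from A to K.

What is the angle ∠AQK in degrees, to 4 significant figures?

70.92°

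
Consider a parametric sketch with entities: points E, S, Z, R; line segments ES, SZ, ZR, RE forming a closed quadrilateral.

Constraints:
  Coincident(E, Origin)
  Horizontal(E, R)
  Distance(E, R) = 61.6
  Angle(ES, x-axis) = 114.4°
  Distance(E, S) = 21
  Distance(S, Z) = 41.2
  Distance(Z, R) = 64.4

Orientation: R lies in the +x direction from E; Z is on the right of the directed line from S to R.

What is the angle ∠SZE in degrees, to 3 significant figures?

11.2°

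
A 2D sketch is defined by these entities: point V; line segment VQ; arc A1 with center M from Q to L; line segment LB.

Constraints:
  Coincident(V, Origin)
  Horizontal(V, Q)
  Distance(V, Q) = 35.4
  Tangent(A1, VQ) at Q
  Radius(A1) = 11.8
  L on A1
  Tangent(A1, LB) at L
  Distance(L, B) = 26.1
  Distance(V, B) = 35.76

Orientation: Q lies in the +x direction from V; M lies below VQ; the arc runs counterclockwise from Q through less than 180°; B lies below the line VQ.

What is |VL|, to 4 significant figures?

25.52

Checks: |ML| = 11.80 ✓; ∠(ML, LB) = 90.00° ✓; |LB| = 26.10 ✓; |VB| = 35.76 ✓.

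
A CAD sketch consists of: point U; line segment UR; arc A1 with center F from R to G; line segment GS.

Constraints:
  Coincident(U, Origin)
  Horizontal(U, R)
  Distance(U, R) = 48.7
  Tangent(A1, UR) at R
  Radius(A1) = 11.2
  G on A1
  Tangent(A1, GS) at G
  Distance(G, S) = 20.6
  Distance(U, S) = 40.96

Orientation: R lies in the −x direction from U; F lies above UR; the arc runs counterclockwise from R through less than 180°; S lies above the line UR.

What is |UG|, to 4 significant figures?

38.89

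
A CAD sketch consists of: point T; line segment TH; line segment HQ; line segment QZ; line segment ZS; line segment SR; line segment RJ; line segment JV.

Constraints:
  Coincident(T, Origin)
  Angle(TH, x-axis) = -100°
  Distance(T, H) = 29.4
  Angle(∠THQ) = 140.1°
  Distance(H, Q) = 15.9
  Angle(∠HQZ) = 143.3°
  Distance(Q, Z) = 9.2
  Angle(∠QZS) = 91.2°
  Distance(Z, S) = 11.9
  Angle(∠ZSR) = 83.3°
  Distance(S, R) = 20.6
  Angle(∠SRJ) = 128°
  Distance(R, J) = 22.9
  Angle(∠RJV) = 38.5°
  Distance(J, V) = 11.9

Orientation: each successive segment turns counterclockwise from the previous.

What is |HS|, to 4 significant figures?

22.33

T is at the origin; TH runs at -100.0° with length 29.4, so H = (-5.105, -28.95). ∠THQ = 140.1° gives HQ at -60.10° from the x-axis; with |HQ| = 15.9, Q = (2.821, -42.74). ∠HQZ = 143.3° gives QZ at -23.40° from the x-axis; with |QZ| = 9.2, Z = (11.26, -46.39). ∠QZS = 91.2° gives ZS at 65.40° from the x-axis; with |ZS| = 11.9, S = (16.22, -35.57). Then |HS| = |S − H| = 22.33.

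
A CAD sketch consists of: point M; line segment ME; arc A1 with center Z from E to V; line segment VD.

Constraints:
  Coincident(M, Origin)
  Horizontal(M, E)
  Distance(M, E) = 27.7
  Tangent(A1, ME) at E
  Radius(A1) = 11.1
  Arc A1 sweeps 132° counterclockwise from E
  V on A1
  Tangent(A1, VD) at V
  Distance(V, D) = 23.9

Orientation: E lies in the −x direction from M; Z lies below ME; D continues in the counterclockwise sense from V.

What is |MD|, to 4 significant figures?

41.41

M is at the origin; ME is horizontal with |ME| = 27.7 and E on the −x side, so E = (-27.70, 0.000). The tangent condition forces ZE to be normal to ME, so Z = E + (0, -11.1) = (-27.70, -11.10). On A1, E sits at bearing 90° from Z; a 132° counterclockwise sweep puts V at bearing 222°, so V = Z + 11.1·(cos 222°, sin 222°) = (-35.95, -18.53). The tangent condition forces ZV to be normal to VD, so VD runs along (−sin 222°, cos 222°); with |VD| = 23.9, D = (-19.96, -36.29). Then |MD| = |D − M| = 41.41.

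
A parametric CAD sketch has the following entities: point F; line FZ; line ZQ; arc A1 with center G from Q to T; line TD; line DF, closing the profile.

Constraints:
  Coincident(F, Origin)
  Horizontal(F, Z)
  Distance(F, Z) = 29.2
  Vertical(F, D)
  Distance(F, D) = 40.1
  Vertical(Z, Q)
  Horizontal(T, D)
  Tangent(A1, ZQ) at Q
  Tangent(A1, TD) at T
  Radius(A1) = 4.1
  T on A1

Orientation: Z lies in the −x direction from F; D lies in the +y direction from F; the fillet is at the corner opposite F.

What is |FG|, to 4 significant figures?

43.89

FD is vertical with |FD| = 40.1 and D on the +y side, so D = (0.000, 40.10). The virtual corner opposite F is at (-29.20, 40.10). The tangent condition forces GQ to be normal to ZQ and the tangent condition forces GT to be normal to TD, with radius 4.1, so the center G sits 4.1 in from both sides at G = (-25.10, 36.00). Then |FG| = |G − F| = 43.89.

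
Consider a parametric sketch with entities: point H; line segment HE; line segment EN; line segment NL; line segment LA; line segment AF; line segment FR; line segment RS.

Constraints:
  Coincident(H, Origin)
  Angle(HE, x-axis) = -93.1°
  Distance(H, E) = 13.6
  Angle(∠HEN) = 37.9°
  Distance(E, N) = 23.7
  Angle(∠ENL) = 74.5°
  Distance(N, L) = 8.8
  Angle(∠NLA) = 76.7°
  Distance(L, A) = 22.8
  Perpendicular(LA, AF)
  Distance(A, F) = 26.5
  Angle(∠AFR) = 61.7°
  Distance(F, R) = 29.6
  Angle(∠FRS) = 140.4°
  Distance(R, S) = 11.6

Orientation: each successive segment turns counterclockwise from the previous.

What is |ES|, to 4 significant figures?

30.76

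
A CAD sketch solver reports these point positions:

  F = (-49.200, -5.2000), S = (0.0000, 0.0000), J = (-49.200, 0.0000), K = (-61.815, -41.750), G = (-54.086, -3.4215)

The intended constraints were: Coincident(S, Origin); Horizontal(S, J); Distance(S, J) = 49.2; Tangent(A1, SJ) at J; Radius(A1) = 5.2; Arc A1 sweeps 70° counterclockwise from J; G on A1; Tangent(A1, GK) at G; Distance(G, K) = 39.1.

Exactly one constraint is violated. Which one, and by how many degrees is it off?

Tangent(A1, GK) at G — off by 8.60°.

S = (0.00, 0.00) ✓; S.y = 0.00, J.y = 0.00 ✓; |SJ| = 49.20 ✓; ∠(FJ, JS) = 90.00° ✓; |FJ| = 5.200 ✓; bearing(F→G) − bearing(F→J) = 70.00° ✓; |FG| = 5.200 ✓; ∠(FG, GK) = 81.40° ✗; |GK| = 39.10 ✓.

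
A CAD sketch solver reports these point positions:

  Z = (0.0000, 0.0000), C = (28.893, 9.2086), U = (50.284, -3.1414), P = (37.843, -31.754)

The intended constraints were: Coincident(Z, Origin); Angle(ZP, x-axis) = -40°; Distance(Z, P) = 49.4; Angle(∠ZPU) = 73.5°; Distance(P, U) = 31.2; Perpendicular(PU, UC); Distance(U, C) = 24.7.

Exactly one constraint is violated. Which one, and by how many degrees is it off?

Perpendicular(PU, UC) — off by 6.50°.

Z = (0.00, 0.00) ✓; ZP at -40.00° ✓; |ZP| = 49.40 ✓; ∠ZPU = 73.50° ✓; |PU| = 31.20 ✓; ∠(PU, UC) = 83.50° ✗; |UC| = 24.70 ✓.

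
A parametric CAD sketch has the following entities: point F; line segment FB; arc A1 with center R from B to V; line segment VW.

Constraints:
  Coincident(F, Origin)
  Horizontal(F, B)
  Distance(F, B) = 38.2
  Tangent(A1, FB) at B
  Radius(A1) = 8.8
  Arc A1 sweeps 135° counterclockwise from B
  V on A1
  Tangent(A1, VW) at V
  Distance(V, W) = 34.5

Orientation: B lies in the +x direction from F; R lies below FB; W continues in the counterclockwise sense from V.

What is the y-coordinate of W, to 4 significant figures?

-39.42

F is at the origin; FB is horizontal with |FB| = 38.2 and B on the +x side, so B = (38.20, 0.000). A1 meets FB tangentially, so RB is at right angles to FB, so R = B + (0, -8.8) = (38.20, -8.800). On A1, B sits at bearing 90° from R; a 135° counterclockwise sweep puts V at bearing 225°, so V = R + 8.8·(cos 225°, sin 225°) = (31.98, -15.02). Since A1 is tangent to VW there, RV ⟂ VW, so VW runs along (−sin 225°, cos 225°); with |VW| = 34.5, W = (56.37, -39.42). So W.y = -39.42.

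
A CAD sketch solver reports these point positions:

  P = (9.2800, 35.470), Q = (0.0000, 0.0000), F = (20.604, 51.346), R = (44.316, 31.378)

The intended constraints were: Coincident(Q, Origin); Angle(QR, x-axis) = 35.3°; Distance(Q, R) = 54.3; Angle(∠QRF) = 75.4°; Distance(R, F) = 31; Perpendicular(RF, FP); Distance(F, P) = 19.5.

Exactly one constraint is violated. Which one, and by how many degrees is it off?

Perpendicular(RF, FP) — off by 4.60°.

Q = (0.00, 0.00) ✓; QR at 35.30° ✓; |QR| = 54.30 ✓; ∠QRF = 75.40° ✓; |RF| = 31.00 ✓; ∠(RF, FP) = 94.60° ✗; |FP| = 19.50 ✓.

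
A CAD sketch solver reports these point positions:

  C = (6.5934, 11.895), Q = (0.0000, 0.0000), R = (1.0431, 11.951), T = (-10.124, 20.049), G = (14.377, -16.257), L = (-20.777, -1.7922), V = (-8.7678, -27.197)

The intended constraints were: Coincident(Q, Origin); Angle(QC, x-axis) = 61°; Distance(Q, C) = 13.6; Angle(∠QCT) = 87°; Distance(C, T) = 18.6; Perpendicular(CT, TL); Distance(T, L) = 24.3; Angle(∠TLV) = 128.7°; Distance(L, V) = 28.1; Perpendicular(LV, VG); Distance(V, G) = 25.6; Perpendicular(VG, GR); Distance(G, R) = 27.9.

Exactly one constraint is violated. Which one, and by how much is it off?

Distance(G, R) = 27.9 — off by 3.30.

Q = (0.00, 0.00) ✓; QC at 61.00° ✓; |QC| = 13.60 ✓; ∠QCT = 87.00° ✓; |CT| = 18.60 ✓; ∠(CT, TL) = 90.00° ✓; |TL| = 24.30 ✓; ∠TLV = 128.7° ✓; |LV| = 28.10 ✓; ∠(LV, VG) = 90.00° ✓; |VG| = 25.60 ✓; ∠(VG, GR) = 90.00° ✓; |GR| = 31.20 ✗.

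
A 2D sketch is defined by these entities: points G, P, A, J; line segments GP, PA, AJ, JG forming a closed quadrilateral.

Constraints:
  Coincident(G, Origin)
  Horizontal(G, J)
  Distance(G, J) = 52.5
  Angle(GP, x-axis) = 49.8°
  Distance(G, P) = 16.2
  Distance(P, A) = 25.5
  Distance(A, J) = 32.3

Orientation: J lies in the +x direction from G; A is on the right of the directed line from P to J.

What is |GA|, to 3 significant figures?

24.3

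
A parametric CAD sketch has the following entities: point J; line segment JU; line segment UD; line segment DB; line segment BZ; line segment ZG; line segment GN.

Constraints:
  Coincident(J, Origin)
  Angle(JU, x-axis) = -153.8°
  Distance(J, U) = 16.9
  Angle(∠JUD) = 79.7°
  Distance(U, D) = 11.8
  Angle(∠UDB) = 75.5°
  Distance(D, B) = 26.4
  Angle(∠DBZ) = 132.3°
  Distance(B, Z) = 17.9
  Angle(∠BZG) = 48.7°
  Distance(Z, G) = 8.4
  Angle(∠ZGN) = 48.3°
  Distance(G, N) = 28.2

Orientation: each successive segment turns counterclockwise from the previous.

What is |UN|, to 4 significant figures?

49.45

J is at the origin; JU runs at -153.8° with length 16.9, so U = (-15.16, -7.461). ∠JUD = 79.7° gives UD at -53.50° from the x-axis; with |UD| = 11.8, D = (-8.145, -16.95). ∠UDB = 75.5° gives DB at 51.00° from the x-axis; with |DB| = 26.4, B = (8.469, 3.570). ∠DBZ = 132.3° gives BZ at 98.70° from the x-axis; with |BZ| = 17.9, Z = (5.762, 21.26). ∠BZG = 48.7° gives ZG at -130.0° from the x-axis; with |ZG| = 8.4, G = (0.3623, 14.83). ∠ZGN = 48.3° gives GN at 1.700° from the x-axis; with |GN| = 28.2, N = (28.55, 15.67). Then |UN| = |N − U| = 49.45.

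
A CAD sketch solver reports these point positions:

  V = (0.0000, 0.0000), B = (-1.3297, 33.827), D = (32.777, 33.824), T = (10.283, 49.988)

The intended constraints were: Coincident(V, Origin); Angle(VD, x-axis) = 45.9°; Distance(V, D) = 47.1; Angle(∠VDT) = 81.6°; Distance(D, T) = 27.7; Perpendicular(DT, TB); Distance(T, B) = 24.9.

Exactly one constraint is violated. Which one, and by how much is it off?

Distance(T, B) = 24.9 — off by 5.00.

V = (0.00, 0.00) ✓; VD at 45.90° ✓; |VD| = 47.10 ✓; ∠VDT = 81.60° ✓; |DT| = 27.70 ✓; ∠(DT, TB) = 90.00° ✓; |TB| = 19.90 ✗.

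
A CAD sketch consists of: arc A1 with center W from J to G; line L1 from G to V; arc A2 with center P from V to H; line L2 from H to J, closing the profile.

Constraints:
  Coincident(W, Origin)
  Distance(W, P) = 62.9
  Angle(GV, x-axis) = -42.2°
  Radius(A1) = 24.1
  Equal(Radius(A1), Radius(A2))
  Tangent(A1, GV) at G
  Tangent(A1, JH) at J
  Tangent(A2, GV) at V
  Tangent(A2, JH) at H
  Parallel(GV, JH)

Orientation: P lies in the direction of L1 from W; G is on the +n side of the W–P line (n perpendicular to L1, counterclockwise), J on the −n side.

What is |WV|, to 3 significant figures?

67.4

Tangency of A1 to both parallel lines with radius 24.1 puts G and J at W ± 24.1·n: G = (16.2, 17.9), J = (-16.2, -17.9). Equal radii place V and H the same way about P: V = P + 24.1·n = (62.8, -24.4), H = P − 24.1·n = (30.4, -60.1). Then |WV| = |V − W| = 67.4.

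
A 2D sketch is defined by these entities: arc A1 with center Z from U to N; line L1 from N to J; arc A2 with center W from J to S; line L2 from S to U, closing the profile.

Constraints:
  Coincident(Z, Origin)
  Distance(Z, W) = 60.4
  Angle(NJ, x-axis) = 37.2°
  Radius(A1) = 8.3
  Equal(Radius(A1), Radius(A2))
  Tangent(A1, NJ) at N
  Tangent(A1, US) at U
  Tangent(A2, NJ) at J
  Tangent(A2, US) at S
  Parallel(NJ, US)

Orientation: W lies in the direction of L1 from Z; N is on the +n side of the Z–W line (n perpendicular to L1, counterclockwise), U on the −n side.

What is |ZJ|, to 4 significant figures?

60.97

The slot axis is L1's direction at 37.2°, so u = (cos 37.2°, sin 37.2°) = (0.7965, 0.6046) and n = (−sin 37.2°, cos 37.2°) = (-0.6046, 0.7965). Z is at the origin and W lies 60.4 along u from Z, so W = 60.4·u = (48.11, 36.52). Tangency of A1 to both parallel lines with radius 8.3 puts N and U at Z ± 8.3·n: N = (-5.018, 6.611), U = (5.018, -6.611). Equal radii place J and S the same way about W: J = W + 8.3·n = (43.09, 43.13), S = W − 8.3·n = (53.13, 29.91). Then |ZJ| = |J − Z| = 60.97.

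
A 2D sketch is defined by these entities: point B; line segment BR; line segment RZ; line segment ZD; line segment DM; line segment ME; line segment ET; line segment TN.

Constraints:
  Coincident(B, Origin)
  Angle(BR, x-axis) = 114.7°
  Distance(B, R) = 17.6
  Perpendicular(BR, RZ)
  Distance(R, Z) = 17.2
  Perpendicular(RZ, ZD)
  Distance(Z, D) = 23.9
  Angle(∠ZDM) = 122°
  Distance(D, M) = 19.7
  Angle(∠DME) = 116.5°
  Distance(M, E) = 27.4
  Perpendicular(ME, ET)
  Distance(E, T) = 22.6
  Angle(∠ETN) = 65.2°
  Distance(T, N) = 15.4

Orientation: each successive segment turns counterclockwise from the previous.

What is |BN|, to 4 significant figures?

4.755

B is at the origin; BR runs at 114.7° with length 17.6, so R = (-7.354, 15.99). BR is perpendicular to RZ, so RZ runs at -155.3°; with |RZ| = 17.2, Z = (-22.98, 8.802). RZ is perpendicular to ZD, so ZD runs at -65.30°; with |ZD| = 23.9, D = (-12.99, -12.91). ∠ZDM = 122.0° gives DM at -7.300° from the x-axis; with |DM| = 19.7, M = (6.547, -15.41). ∠DME = 116.5° gives ME at 56.20° from the x-axis; with |ME| = 27.4, E = (21.79, 7.355). The perpendicularity gives ET at right angles to ME, so ET runs at 146.2°; with |ET| = 22.6, T = (3.009, 19.93). ∠ETN = 65.2° gives TN at -99.00° from the x-axis; with |TN| = 15.4, N = (0.5997, 4.717). Then |BN| = |N − B| = 4.755.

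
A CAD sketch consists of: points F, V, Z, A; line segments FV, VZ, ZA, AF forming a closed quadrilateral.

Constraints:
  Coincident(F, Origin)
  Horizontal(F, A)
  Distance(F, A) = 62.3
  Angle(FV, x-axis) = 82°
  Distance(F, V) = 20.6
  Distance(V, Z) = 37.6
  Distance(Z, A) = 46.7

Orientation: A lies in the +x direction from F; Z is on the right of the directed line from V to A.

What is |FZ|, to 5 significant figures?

22.705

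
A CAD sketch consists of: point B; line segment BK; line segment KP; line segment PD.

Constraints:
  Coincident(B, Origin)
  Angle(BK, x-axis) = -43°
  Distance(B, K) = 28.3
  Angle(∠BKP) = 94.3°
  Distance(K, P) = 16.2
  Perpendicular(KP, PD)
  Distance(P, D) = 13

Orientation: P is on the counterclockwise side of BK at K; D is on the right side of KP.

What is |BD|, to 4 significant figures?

45.11

B is at the origin; BK runs at -43.0° with length 28.3, so K = 28.3·(cos -43.0°, sin -43.0°) = (20.70, -19.30). ∠BKP = 94.3°, so KP runs at -43.0° + (180° − 94.3°) = 42.70° from the x-axis; with |KP| = 16.2, P = K + 16.2·(cos 42.70°, sin 42.70°) = (32.60, -8.314). The perpendicularity gives PD at right angles to KP; with |PD| = 13.0 on the right of KP, D = P + 13.0·(0.6782, -0.7349) = (41.42, -17.87). Then |BD| = |D − B| = 45.11.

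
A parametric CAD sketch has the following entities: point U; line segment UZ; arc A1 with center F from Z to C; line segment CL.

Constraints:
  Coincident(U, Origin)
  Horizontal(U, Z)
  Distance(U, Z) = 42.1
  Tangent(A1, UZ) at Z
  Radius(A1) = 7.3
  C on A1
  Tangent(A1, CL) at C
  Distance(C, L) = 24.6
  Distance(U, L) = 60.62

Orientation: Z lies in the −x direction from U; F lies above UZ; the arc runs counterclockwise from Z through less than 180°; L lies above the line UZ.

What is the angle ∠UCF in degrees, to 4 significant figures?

122.3°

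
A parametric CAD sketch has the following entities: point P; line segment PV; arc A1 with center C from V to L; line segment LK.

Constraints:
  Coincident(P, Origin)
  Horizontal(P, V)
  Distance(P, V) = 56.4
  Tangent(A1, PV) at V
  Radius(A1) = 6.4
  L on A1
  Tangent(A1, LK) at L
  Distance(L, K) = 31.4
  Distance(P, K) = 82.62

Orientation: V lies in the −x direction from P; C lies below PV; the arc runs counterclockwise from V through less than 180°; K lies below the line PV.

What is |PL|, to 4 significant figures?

62.19

P is at the origin; P and V share the same y with |PV| = 56.4 and V on the −x side, so V = (-56.40, 0.000). A1 meets PV tangentially, so CV is at right angles to PV, so C = V + (0, -6.4) = (-56.40, -6.400). Since CL ⟂ LK (tangency), |CK| = √(6.4² + 31.4²) = 32.05 regardless of where L sits on A1. So K lies on both circle(P, 82.62) and circle(C, 32.05); the below-PV intersection is K = (-76.41, -31.43). L is the foot of the tangent from K: L = (-62.10, -3.483).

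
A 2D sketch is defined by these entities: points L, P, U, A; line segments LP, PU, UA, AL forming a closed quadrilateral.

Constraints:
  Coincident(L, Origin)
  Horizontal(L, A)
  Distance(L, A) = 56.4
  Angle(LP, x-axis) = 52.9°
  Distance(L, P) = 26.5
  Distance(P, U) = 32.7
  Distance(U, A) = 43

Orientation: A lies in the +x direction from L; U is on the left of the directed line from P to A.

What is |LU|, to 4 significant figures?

58.60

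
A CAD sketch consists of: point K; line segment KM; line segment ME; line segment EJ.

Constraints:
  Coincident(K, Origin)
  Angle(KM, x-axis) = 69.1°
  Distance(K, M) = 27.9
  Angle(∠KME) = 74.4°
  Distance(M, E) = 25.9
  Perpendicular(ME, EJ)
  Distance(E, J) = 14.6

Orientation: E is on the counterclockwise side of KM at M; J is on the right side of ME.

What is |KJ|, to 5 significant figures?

45.370

∠KME = 74.4°, so ME runs at 69.1° + (180° − 74.4°) = 174.70° from the x-axis; with |ME| = 25.9, E = M + 25.9·(cos 174.70°, sin 174.70°) = (-15.836, 28.457). ME ⟂ EJ; with |EJ| = 14.6 on the right of ME, J = E + 14.6·(0.092371, 0.99572) = (-14.488, 42.994). Then |KJ| = |J − K| = 45.370.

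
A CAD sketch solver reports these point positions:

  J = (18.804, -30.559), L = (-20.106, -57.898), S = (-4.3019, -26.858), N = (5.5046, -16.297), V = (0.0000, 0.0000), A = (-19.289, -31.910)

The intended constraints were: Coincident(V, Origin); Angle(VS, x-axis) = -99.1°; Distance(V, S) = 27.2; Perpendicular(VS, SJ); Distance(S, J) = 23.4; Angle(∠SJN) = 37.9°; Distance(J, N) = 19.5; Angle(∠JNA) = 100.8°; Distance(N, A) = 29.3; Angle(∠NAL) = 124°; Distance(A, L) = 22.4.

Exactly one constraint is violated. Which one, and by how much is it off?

Distance(A, L) = 22.4 — off by 3.60.

V = (0.00, 0.00) ✓; VS at -99.10° ✓; |VS| = 27.20 ✓; ∠(VS, SJ) = 90.00° ✓; |SJ| = 23.40 ✓; ∠SJN = 37.90° ✓; |JN| = 19.50 ✓; ∠JNA = 100.8° ✓; |NA| = 29.30 ✓; ∠NAL = 124.0° ✓; |AL| = 26.00 ✗.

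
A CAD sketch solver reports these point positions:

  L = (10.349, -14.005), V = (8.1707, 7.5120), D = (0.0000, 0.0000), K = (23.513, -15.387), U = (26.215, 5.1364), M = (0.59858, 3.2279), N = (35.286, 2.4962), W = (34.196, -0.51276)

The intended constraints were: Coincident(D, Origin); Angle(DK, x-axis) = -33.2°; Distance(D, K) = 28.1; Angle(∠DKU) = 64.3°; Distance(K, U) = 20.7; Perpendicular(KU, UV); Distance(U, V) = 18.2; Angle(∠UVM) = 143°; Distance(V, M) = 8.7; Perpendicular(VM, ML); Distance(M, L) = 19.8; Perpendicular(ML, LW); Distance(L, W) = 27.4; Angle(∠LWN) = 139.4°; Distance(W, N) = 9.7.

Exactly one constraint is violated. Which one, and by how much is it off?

Distance(W, N) = 9.7 — off by 6.50.

D = (0.00, 0.00) ✓; DK at -33.20° ✓; |DK| = 28.10 ✓; ∠DKU = 64.30° ✓; |KU| = 20.70 ✓; ∠(KU, UV) = 90.00° ✓; |UV| = 18.20 ✓; ∠UVM = 143.0° ✓; |VM| = 8.700 ✓; ∠(VM, ML) = 90.00° ✓; |ML| = 19.80 ✓; ∠(ML, LW) = 90.00° ✓; |LW| = 27.40 ✓; ∠LWN = 139.4° ✓; |WN| = 3.200 ✗.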